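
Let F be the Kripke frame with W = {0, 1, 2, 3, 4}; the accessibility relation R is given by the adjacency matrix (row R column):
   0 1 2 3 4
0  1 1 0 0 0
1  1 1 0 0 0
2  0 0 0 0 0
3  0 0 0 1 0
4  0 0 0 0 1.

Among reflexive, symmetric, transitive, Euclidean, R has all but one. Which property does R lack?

reflexive

Reflexive: no — 2 is not related to itself.
Symmetric: yes — every pair in R has its reverse in R.
Transitive: yes — every two-step R-path is closed by a direct edge.
Euclidean: yes — any two successors of a common world are R-related.
Only reflexive fails.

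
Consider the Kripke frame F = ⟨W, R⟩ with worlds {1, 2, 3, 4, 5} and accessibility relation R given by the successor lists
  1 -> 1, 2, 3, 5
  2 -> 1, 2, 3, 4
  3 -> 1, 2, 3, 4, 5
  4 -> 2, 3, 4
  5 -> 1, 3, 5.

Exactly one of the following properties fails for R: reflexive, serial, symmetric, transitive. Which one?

Reflexive: yes — every world is R-related to itself.
Serial: yes — every world has a successor (e.g. 1 R 1).
Symmetric: yes — every pair in R has its reverse in R.
Transitive: no — 1 R 2 and 2 R 4, but not 1 R 4.
Only transitive fails.

transitive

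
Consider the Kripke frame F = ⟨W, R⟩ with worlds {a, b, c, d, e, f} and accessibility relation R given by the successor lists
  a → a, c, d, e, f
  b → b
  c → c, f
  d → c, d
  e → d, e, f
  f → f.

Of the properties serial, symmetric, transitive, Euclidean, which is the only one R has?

Serial: yes — every world has a successor (e.g. a R a).
Symmetric: no — a R c but not c R a.
Transitive: no — d R c and c R f, but not d R f.
Euclidean: no — a R c and a R d, but not c R d.
Only serial holds.

serial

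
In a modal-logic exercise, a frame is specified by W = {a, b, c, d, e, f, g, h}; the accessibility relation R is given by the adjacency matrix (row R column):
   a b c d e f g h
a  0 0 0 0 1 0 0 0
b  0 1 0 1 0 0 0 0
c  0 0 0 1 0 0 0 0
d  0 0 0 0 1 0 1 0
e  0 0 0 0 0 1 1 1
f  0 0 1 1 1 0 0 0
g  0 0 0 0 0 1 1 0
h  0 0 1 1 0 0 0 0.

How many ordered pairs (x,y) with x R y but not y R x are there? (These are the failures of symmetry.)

Enumerating: (a,e), (b,d), (c,d), (d,e), (d,g), (e,g), (e,h), (f,c), (f,d), (g,f), (h,c), (h,d).

12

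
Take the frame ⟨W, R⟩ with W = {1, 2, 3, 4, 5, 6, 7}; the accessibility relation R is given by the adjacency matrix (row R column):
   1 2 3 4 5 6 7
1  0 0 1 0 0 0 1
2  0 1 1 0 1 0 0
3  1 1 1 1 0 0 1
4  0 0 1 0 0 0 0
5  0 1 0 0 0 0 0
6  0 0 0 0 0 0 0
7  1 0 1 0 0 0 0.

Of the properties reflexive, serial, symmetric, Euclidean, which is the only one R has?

Reflexive: no — 1 is not related to itself.
Serial: no — 6 has no R-successor.
Symmetric: yes — every pair in R has its reverse in R.
Euclidean: no — 2 R 3 and 2 R 5, but not 3 R 5.
Only symmetric holds.

symmetric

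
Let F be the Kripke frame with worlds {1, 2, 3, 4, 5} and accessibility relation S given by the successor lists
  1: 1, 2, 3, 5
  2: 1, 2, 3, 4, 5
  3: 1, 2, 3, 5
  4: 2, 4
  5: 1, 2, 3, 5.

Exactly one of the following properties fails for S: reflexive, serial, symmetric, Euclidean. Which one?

Euclidean

Reflexive: yes — every world is S-related to itself.
Serial: yes — every world has a successor (e.g. 1 S 1).
Symmetric: yes — every pair in S has its reverse in S.
Euclidean: no — 2 S 1 and 2 S 4, but not 1 S 4.
Only Euclidean fails.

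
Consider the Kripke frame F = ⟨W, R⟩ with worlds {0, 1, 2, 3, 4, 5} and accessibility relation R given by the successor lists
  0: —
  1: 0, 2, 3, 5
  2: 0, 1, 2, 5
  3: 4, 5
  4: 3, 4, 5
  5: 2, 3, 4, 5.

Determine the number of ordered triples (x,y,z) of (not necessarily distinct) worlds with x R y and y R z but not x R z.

12

Enumerating: (1,2,1), (1,3,4), (1,5,4), (2,1,3), (2,5,3), (2,5,4), (3,4,3), (3,5,2), (3,5,3), (4,5,2), (5,2,0), (5,2,1).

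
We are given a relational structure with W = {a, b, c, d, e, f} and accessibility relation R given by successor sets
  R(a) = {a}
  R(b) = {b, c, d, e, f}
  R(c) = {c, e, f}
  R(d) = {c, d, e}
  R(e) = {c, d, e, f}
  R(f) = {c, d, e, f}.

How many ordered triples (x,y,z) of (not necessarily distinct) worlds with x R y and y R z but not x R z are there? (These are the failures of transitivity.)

4

Enumerating: (c,e,d), (c,f,d), (d,c,f), (d,e,f).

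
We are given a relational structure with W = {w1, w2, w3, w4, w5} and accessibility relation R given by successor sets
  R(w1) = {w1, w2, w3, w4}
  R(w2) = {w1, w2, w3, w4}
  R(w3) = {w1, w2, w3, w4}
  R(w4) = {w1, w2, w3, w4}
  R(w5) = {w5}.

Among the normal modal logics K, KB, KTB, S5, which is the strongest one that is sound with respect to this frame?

S5

Symmetric (axiom B): yes — every pair in R has its reverse in R.
Reflexive (axiom T): yes — every world is R-related to itself.
Euclidean (axiom 5): yes — any two successors of a common world are R-related.
So F validates K, KB, KTB, S5. The strongest is S5.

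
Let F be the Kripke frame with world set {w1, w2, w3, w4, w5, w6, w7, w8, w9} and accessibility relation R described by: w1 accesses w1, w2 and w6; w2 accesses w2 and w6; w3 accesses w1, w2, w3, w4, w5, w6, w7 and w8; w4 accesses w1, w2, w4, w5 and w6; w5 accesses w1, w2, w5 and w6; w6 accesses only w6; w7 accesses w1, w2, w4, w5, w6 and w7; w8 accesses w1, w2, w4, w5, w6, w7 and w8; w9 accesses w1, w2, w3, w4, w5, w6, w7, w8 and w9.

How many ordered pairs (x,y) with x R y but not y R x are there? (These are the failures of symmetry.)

Enumerating: (w1,w2), (w1,w6), (w2,w6), (w3,w1), (w3,w2), (w3,w4), (w3,w5), (w3,w6), (w3,w7), (w3,w8), (w4,w1), (w4,w2), … and 24 more.
Total: 36.

36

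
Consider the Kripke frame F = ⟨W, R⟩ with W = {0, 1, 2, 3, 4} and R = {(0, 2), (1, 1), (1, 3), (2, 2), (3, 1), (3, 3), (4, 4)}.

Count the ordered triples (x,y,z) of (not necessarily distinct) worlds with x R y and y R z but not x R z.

0

R is transitive; there are no such tuples.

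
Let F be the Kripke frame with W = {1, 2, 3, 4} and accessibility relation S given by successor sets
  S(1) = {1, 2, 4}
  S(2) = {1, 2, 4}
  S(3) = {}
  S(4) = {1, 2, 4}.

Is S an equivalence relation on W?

No

Reflexive: no — 3 is not related to itself.
Symmetric: yes — every pair in S has its reverse in S.
Transitive: yes — every two-step S-path is closed by a direct edge.
So S is not an equivalence relation.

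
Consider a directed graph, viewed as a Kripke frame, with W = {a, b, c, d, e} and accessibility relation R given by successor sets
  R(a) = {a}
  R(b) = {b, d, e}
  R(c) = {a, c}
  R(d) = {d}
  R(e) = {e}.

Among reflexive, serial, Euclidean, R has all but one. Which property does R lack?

Euclidean

Reflexive: yes — every world is R-related to itself.
Serial: yes — every world has a successor (e.g. a R a).
Euclidean: no — b R d and b R e, but not d R e.
Only Euclidean fails.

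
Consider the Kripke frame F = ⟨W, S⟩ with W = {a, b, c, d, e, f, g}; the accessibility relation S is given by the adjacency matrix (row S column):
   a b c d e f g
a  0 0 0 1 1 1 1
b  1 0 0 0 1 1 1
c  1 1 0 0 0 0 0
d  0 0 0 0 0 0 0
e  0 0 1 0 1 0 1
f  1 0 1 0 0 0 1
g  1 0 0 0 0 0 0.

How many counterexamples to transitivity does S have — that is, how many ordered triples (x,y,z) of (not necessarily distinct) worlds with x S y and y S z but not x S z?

25

Enumerating: (a,e,c), (a,f,a), (a,f,c), (a,g,a), (b,a,d), (b,e,c), (b,f,c), (c,a,d), (c,a,e), (c,a,f), (c,a,g), (c,b,e), … and 13 more.
Total: 25.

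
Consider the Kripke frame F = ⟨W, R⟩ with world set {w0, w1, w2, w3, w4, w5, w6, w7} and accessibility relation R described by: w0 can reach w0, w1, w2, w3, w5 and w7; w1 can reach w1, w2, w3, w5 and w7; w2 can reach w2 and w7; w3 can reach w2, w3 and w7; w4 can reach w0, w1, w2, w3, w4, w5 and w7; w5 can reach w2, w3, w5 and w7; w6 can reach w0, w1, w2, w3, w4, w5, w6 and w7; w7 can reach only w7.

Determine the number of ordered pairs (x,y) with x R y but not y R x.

28

Enumerating: (w0,w1), (w0,w2), (w0,w3), (w0,w5), (w0,w7), (w1,w2), (w1,w3), (w1,w5), (w1,w7), (w2,w7), (w3,w2), (w3,w7), … and 16 more.
Total: 28.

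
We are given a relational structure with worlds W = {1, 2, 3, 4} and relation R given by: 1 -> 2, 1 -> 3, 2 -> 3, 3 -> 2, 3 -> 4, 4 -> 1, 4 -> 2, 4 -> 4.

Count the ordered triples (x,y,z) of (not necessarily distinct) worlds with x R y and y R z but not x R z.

Enumerating: (1,3,4), (2,3,2), (2,3,4), (3,2,3), (3,4,1), (4,1,3), (4,2,3).

7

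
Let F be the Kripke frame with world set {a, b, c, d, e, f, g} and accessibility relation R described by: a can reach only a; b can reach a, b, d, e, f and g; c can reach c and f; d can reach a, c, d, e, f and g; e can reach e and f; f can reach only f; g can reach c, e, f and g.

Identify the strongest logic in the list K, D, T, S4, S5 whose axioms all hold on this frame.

T

Serial (axiom D): yes — every world has a successor (e.g. a R a).
Reflexive (axiom T): yes — every world is R-related to itself.
Transitive (axiom 4): no — b R d and d R c, but not b R c.
Euclidean (axiom 5): no — b R a and b R d, but not a R d.
So F validates K, D, T; S4 would additionally require R to be transitive. The strongest is T.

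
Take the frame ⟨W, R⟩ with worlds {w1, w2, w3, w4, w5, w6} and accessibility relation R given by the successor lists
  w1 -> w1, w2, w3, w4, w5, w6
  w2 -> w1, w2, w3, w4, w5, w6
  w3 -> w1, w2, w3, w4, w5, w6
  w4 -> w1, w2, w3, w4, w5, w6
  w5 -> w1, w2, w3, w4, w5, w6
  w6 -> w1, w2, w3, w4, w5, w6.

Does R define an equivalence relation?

Reflexive: yes — every world is R-related to itself.
Symmetric: yes — every pair in R has its reverse in R.
Transitive: yes — every two-step R-path is closed by a direct edge.
So R is an equivalence relation.

Yes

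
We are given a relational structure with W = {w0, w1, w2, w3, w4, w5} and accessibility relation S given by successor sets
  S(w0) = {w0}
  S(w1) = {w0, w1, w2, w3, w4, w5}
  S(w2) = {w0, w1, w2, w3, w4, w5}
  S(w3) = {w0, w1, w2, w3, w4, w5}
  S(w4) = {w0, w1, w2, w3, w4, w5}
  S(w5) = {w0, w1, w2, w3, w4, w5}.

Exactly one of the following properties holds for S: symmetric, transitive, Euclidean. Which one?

transitive

Symmetric: no — w1 S w0 but not w0 S w1.
Transitive: yes — every two-step S-path is closed by a direct edge.
Euclidean: no — w1 S w0 and w1 S w2, but not w0 S w2.
Only transitive holds.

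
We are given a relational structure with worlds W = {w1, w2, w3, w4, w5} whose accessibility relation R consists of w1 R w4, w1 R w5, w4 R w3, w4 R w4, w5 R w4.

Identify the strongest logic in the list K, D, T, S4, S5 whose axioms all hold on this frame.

K

Serial (axiom D): no — w2 has no R-successor.
Reflexive (axiom T): no — w1 is not related to itself.
Transitive (axiom 4): no — w1 R w4 and w4 R w3, but not w1 R w3.
Euclidean (axiom 5): no — w1 R w4 and w1 R w5, but not w4 R w5.
So F validates K; D would additionally require R to be serial. The strongest is K.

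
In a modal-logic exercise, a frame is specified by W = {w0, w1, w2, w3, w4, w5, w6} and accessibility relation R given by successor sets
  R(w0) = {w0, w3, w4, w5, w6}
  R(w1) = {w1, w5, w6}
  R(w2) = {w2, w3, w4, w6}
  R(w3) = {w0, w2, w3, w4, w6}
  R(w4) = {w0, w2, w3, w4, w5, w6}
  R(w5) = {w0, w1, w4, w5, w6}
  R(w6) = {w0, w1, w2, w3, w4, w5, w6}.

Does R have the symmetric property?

Symmetric: yes — every pair in R has its reverse in R.

Yes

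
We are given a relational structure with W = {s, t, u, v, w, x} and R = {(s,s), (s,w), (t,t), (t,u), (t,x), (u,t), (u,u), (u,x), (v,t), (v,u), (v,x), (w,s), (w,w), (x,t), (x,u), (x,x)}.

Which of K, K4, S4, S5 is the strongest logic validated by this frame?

K4

Transitive (axiom 4): yes — every two-step R-path is closed by a direct edge.
Reflexive (axiom T): no — v is not related to itself.
Euclidean (axiom 5): yes — any two successors of a common world are R-related.
So F validates K, K4; S4 would additionally require R to be reflexive. The strongest is K4.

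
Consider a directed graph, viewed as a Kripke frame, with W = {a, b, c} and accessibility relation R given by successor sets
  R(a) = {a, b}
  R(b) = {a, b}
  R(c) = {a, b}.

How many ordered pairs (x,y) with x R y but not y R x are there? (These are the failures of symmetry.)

2

Enumerating: (c,a), (c,b).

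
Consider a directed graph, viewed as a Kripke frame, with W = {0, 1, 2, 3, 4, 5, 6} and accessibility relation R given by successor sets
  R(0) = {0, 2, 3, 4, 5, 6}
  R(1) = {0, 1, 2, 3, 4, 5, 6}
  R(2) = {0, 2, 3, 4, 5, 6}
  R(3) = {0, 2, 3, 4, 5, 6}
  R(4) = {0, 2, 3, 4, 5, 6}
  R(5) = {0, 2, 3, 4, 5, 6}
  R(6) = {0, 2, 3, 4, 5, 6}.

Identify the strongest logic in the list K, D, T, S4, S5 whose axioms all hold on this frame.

Serial (axiom D): yes — every world has a successor (e.g. 0 R 0).
Reflexive (axiom T): yes — every world is R-related to itself.
Transitive (axiom 4): yes — every two-step R-path is closed by a direct edge.
Euclidean (axiom 5): no — 1 R 0 and 1 R 1, but not 0 R 1.
So F validates K, D, T, S4; S5 would additionally require R to be Euclidean. The strongest is S4.

S4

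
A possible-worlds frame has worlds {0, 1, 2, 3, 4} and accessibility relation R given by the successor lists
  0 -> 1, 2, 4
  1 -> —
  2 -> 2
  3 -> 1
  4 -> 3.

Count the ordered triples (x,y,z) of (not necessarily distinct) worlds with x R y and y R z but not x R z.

2

Enumerating: (0,4,3), (4,3,1).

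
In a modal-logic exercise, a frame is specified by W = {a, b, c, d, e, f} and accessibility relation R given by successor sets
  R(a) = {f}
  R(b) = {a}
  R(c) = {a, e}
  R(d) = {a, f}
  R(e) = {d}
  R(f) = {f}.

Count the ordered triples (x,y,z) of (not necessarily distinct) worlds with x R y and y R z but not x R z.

5

Enumerating: (b,a,f), (c,a,f), (c,e,d), (e,d,a), (e,d,f).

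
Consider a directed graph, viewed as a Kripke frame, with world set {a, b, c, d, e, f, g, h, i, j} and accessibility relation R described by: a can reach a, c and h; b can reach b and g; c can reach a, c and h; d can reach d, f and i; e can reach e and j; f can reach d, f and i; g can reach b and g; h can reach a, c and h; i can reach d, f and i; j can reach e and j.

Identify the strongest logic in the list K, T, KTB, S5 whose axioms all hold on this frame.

Reflexive (axiom T): yes — every world is R-related to itself.
Symmetric (axiom B): yes — every pair in R has its reverse in R.
Euclidean (axiom 5): yes — any two successors of a common world are R-related.
So F validates K, T, KTB, S5. The strongest is S5.

S5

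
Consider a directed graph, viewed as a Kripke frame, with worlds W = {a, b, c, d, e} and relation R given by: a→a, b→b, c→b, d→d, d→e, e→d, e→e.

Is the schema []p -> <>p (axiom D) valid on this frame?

Axiom D corresponds to the accessibility relation being serial.
Serial: yes — every world has a successor (e.g. a R a).

Yes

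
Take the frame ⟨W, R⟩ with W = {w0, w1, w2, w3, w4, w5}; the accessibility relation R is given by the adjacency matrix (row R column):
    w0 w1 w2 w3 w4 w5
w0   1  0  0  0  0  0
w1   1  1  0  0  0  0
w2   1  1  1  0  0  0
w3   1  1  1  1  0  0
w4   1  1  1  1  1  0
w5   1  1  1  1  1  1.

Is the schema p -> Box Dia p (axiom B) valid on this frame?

No

Axiom B corresponds to the accessibility relation being symmetric.
Symmetric: no — w1 R w0 but not w0 R w1.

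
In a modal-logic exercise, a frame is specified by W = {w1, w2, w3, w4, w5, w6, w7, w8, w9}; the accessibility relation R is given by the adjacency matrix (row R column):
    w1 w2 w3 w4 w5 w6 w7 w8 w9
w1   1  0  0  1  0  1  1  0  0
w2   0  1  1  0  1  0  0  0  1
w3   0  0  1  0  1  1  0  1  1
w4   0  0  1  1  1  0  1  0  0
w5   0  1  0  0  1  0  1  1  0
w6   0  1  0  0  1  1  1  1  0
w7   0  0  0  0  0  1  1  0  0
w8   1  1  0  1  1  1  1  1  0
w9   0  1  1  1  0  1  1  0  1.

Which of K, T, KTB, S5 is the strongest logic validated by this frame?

Reflexive (axiom T): yes — every world is R-related to itself.
Symmetric (axiom B): no — w1 R w4 but not w4 R w1.
Euclidean (axiom 5): no — w1 R w4 and w1 R w6, but not w4 R w6.
So F validates K, T; KTB would additionally require R to be symmetric. The strongest is T.

T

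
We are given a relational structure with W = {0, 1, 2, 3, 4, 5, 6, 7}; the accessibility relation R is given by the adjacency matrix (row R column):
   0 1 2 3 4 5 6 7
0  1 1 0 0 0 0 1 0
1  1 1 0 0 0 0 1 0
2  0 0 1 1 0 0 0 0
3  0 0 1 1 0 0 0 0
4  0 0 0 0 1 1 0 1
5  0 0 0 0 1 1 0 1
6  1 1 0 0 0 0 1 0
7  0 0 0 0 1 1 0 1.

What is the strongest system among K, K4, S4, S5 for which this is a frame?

Transitive (axiom 4): yes — every two-step R-path is closed by a direct edge.
Reflexive (axiom T): yes — every world is R-related to itself.
Euclidean (axiom 5): yes — any two successors of a common world are R-related.
So F validates K, K4, S4, S5. The strongest is S5.

S5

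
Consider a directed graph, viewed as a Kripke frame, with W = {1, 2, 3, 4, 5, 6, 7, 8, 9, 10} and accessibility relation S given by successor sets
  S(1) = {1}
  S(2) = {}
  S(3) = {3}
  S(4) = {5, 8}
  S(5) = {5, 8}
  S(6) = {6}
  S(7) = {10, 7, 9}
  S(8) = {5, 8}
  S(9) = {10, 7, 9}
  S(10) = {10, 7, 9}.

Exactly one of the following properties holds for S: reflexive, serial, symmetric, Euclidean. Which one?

Reflexive: no — 2 is not related to itself.
Serial: no — 2 has no S-successor.
Symmetric: no — 4 S 5 but not 5 S 4.
Euclidean: yes — any two successors of a common world are S-related.
Only Euclidean holds.

Euclidean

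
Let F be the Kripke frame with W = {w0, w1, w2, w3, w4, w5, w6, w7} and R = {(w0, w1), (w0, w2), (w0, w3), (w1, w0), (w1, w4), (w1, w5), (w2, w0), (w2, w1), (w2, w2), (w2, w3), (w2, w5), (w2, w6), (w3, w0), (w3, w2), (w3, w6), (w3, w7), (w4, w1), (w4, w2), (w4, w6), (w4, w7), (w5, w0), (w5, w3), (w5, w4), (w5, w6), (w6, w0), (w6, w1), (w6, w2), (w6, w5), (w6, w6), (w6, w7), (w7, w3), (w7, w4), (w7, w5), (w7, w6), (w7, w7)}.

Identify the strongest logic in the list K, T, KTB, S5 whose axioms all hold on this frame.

K

Reflexive (axiom T): no — w0 is not related to itself.
Symmetric (axiom B): no — w1 R w5 but not w5 R w1.
Euclidean (axiom 5): no — w0 R w1 and w0 R w2, but not w1 R w2.
So F validates K; T would additionally require R to be reflexive. The strongest is K.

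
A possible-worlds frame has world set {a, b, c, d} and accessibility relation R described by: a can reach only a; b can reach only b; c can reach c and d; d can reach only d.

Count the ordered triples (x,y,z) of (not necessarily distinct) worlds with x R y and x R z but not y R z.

Enumerating: (c,d,c).

1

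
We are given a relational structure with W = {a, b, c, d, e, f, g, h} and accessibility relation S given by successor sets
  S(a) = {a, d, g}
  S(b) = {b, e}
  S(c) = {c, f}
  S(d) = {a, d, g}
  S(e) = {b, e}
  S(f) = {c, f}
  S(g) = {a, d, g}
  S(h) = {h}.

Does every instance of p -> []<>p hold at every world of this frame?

Axiom B corresponds to the accessibility relation being symmetric.
Symmetric: yes — every pair in S has its reverse in S.

Yes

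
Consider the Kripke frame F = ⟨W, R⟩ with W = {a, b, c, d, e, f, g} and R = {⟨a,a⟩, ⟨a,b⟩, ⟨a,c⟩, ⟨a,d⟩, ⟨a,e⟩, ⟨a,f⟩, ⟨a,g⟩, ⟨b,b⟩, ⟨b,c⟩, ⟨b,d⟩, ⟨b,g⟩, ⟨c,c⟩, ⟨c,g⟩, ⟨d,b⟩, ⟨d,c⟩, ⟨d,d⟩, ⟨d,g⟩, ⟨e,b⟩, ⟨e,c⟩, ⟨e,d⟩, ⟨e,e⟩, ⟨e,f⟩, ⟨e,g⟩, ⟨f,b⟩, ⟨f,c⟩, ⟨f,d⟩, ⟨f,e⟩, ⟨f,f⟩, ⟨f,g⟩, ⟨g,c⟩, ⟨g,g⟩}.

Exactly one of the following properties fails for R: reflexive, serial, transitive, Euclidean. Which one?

Reflexive: yes — every world is R-related to itself.
Serial: yes — every world has a successor (e.g. a R a).
Transitive: yes — every two-step R-path is closed by a direct edge.
Euclidean: no — a R b and a R e, but not b R e.
Only Euclidean fails.

Euclidean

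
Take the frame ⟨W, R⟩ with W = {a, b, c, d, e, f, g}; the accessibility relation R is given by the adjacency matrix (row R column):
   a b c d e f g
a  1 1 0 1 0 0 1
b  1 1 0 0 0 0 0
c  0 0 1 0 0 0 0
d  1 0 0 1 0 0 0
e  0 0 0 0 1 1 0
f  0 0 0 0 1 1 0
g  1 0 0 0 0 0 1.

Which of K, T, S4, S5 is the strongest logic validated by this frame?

T

Reflexive (axiom T): yes — every world is R-related to itself.
Transitive (axiom 4): no — b R a and a R d, but not b R d.
Euclidean (axiom 5): no — a R b and a R d, but not b R d.
So F validates K, T; S4 would additionally require R to be transitive. The strongest is T.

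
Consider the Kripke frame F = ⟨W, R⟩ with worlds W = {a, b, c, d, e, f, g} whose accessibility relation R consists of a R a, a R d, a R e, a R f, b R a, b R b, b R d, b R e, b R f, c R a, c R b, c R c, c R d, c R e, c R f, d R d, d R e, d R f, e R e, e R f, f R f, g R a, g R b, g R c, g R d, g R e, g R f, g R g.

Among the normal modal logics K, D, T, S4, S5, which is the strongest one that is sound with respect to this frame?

Serial (axiom D): yes — every world has a successor (e.g. a R a).
Reflexive (axiom T): yes — every world is R-related to itself.
Transitive (axiom 4): yes — every two-step R-path is closed by a direct edge.
Euclidean (axiom 5): no — a R e and a R d, but not e R d.
So F validates K, D, T, S4; S5 would additionally require R to be Euclidean. The strongest is S4.

S4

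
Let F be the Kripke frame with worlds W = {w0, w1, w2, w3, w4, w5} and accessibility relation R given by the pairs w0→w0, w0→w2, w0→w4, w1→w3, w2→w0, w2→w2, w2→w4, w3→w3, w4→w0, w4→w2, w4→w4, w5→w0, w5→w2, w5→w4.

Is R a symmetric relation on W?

Symmetric: no — w1 R w3 but not w3 R w1.

No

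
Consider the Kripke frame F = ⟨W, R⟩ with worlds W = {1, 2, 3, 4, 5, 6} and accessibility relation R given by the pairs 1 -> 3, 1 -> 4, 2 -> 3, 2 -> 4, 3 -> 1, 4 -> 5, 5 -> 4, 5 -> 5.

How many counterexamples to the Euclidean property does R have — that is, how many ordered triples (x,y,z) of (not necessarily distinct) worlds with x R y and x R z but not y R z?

Enumerating: (1,3,3), (1,3,4), (1,4,3), (1,4,4), (2,3,3), (2,3,4), (2,4,3), (2,4,4), (3,1,1), (5,4,4).

10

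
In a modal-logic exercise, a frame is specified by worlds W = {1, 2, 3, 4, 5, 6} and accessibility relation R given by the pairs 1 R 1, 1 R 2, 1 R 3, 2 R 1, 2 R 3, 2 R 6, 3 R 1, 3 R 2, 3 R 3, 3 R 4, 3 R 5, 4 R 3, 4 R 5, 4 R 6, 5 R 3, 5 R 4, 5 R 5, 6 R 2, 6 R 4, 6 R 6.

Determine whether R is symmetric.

Symmetric: yes — every pair in R has its reverse in R.

Yes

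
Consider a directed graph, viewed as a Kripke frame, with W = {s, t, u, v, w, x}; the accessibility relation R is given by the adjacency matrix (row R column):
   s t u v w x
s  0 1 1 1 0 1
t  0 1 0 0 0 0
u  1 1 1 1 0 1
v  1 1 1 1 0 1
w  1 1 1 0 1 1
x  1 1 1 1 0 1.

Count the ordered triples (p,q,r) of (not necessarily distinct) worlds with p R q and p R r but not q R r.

Enumerating: (s,t,u), (s,t,v), (s,t,x), (u,s,s), (u,t,s), (u,t,u), (u,t,v), (u,t,x), (v,s,s), (v,t,s), (v,t,u), (v,t,v), … and 14 more.
Total: 26.

26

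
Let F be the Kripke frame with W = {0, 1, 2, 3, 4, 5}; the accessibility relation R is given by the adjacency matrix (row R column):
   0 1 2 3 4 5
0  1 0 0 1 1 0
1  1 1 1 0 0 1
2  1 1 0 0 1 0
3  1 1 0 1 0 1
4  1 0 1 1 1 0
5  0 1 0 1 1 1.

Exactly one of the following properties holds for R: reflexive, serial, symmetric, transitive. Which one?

Reflexive: no — 2 is not related to itself.
Serial: yes — every world has a successor (e.g. 0 R 0).
Symmetric: no — 1 R 0 but not 0 R 1.
Transitive: no — 0 R 3 and 3 R 1, but not 0 R 1.
Only serial holds.

serial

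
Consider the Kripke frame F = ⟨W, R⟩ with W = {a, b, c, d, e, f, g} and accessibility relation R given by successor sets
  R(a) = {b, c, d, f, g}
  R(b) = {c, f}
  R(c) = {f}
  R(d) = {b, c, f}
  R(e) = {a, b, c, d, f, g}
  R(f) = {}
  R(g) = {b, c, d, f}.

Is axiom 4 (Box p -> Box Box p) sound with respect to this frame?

By correspondence theory, 4 is valid on a frame iff R is transitive.
Transitive: yes — every two-step R-path is closed by a direct edge.

Yes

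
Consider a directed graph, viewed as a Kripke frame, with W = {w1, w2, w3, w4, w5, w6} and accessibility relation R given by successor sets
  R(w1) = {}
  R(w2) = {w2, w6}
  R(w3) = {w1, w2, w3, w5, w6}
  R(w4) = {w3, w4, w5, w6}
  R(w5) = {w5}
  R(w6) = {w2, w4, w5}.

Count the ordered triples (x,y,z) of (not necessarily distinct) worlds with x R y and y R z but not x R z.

Enumerating: (w2,w6,w4), (w2,w6,w5), (w3,w6,w4), (w4,w3,w1), (w4,w3,w2), (w4,w6,w2), (w6,w2,w6), (w6,w4,w3), (w6,w4,w6).

9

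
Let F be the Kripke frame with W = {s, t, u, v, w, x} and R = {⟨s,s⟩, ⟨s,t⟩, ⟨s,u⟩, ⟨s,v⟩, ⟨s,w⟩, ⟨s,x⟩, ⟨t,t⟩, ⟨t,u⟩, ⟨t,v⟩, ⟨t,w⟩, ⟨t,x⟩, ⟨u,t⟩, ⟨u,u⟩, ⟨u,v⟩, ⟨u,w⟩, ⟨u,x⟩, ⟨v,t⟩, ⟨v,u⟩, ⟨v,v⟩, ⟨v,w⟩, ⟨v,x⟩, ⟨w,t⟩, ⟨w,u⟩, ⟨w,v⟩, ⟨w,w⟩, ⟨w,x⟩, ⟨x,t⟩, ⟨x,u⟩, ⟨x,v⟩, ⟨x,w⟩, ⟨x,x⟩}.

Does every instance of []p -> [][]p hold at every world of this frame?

By correspondence theory, 4 is valid on a frame iff R is transitive.
Transitive: yes — every two-step R-path is closed by a direct edge.

Yes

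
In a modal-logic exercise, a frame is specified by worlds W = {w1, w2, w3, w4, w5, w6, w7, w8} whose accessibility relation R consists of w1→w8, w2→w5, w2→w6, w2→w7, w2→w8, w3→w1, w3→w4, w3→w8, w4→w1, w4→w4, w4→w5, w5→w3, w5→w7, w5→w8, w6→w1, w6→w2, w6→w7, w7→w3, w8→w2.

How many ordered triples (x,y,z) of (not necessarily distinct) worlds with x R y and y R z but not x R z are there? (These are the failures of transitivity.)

Enumerating: (w1,w8,w2), (w2,w5,w3), (w2,w6,w1), (w2,w6,w2), (w2,w7,w3), (w2,w8,w2), (w3,w4,w5), (w3,w8,w2), (w4,w1,w8), (w4,w5,w3), (w4,w5,w7), (w4,w5,w8), … and 15 more.
Total: 27.

27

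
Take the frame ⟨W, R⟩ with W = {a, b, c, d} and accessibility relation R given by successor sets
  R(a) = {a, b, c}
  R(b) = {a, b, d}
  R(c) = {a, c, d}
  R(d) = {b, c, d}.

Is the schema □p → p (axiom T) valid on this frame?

Axiom T corresponds to the accessibility relation being reflexive.
Reflexive: yes — every world is R-related to itself.

Yes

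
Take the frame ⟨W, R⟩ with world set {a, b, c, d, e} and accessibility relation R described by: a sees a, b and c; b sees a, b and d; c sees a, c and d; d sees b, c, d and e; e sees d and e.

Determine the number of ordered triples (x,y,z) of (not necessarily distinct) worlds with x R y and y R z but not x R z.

12

Enumerating: (a,b,d), (a,c,d), (b,a,c), (b,d,c), (b,d,e), (c,a,b), (c,d,b), (c,d,e), (d,b,a), (d,c,a), (e,d,b), (e,d,c).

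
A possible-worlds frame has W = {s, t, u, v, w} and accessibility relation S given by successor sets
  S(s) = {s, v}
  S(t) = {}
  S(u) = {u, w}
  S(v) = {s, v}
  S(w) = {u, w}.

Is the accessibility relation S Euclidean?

Yes

Euclidean: yes — any two successors of a common world are S-related.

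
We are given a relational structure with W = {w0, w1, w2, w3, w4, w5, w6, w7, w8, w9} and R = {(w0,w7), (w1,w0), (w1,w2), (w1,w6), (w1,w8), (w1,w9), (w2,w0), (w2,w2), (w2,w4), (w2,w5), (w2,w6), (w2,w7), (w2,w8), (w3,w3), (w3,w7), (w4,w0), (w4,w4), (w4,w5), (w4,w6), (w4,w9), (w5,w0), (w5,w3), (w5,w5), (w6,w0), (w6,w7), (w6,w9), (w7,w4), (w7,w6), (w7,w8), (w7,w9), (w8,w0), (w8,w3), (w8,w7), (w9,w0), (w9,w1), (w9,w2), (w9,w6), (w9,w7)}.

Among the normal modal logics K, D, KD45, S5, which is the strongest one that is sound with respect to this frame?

Serial (axiom D): yes — every world has a successor (e.g. w0 R w7).
Euclidean (axiom 5): no — w1 R w0 and w1 R w2, but not w0 R w2.
Transitive (axiom 4): no — w0 R w7 and w7 R w4, but not w0 R w4.
Reflexive (axiom T): no — w0 is not related to itself.
So F validates K, D; KD45 would additionally require R to be Euclidean and transitive. The strongest is D.

D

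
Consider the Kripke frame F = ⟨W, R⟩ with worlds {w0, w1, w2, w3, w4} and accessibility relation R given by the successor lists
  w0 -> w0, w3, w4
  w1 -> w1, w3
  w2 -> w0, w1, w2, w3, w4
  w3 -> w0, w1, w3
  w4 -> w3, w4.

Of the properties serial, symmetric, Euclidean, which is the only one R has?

Serial: yes — every world has a successor (e.g. w0 R w0).
Symmetric: no — w0 R w4 but not w4 R w0.
Euclidean: no — w0 R w3 and w0 R w4, but not w3 R w4.
Only serial holds.

serial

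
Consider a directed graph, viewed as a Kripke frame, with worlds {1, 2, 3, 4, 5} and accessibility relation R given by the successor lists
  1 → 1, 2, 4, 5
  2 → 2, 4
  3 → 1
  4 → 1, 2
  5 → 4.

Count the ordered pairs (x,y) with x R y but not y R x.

4

Enumerating: (1,2), (1,5), (3,1), (5,4).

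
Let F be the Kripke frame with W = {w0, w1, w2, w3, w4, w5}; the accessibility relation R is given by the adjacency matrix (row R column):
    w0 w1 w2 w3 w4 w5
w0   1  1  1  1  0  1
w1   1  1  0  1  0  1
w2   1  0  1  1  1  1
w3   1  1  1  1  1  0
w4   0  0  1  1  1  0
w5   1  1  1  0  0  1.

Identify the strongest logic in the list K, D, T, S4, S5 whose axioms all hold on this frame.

Serial (axiom D): yes — every world has a successor (e.g. w0 R w0).
Reflexive (axiom T): yes — every world is R-related to itself.
Transitive (axiom 4): no — w0 R w2 and w2 R w4, but not w0 R w4.
Euclidean (axiom 5): no — w0 R w1 and w0 R w2, but not w1 R w2.
So F validates K, D, T; S4 would additionally require R to be transitive. The strongest is T.

T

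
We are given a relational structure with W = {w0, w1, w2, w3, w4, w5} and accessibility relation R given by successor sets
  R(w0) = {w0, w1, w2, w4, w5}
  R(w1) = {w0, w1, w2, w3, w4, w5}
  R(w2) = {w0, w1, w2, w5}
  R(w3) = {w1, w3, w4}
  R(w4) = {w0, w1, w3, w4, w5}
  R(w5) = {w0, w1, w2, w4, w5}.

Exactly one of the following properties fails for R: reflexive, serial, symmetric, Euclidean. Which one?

Reflexive: yes — every world is R-related to itself.
Serial: yes — every world has a successor (e.g. w0 R w0).
Symmetric: yes — every pair in R has its reverse in R.
Euclidean: no — w0 R w2 and w0 R w4, but not w2 R w4.
Only Euclidean fails.

Euclidean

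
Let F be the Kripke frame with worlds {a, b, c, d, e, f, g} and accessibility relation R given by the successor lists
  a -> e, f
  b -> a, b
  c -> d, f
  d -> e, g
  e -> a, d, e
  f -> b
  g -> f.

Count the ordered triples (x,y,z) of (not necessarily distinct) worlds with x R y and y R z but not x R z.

Enumerating: (a,e,a), (a,e,d), (a,f,b), (b,a,e), (b,a,f), (c,d,e), (c,d,g), (c,f,b), (d,e,a), (d,e,d), (d,g,f), (e,a,f), (e,d,g), (f,b,a), (g,f,b).

15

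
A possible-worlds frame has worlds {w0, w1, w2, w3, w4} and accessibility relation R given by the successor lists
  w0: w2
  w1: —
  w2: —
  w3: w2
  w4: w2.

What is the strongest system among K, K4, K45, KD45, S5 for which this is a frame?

Transitive (axiom 4): yes — every two-step R-path is closed by a direct edge.
Euclidean (axiom 5): no — w0 R w2 and w0 R w2, but not w2 R w2.
Serial (axiom D): no — w1 has no R-successor.
Reflexive (axiom T): no — w0 is not related to itself.
So F validates K, K4; K45 would additionally require R to be Euclidean. The strongest is K4.

K4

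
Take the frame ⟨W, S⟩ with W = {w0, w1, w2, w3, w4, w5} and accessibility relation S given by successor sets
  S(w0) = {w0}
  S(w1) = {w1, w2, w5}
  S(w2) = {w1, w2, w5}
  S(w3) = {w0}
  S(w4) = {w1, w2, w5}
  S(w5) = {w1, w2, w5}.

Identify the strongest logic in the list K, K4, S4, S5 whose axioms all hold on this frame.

Transitive (axiom 4): yes — every two-step S-path is closed by a direct edge.
Reflexive (axiom T): no — w3 is not related to itself.
Euclidean (axiom 5): yes — any two successors of a common world are S-related.
So F validates K, K4; S4 would additionally require S to be reflexive. The strongest is K4.

K4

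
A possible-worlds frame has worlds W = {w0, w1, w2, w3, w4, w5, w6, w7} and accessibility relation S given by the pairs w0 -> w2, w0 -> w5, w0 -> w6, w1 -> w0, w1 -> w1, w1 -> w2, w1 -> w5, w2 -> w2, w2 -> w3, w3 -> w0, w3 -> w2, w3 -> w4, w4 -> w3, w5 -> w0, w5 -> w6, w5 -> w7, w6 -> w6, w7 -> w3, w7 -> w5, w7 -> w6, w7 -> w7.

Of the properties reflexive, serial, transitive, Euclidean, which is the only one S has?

Reflexive: no — w0 is not related to itself.
Serial: yes — every world has a successor (e.g. w0 S w2).
Transitive: no — w0 S w2 and w2 S w3, but not w0 S w3.
Euclidean: no — w0 S w2 and w0 S w5, but not w2 S w5.
Only serial holds.

serial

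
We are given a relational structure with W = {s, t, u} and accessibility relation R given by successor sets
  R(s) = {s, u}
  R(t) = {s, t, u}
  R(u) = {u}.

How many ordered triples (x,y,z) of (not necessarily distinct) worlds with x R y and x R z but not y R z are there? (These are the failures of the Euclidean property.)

4

Enumerating: (s,u,s), (t,s,t), (t,u,s), (t,u,t).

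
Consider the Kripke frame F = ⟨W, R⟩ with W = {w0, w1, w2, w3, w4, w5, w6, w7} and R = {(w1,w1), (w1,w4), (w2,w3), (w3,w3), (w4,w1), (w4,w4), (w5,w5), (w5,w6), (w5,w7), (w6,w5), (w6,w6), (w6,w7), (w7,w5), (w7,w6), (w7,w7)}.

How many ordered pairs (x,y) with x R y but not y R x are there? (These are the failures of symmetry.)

1

Enumerating: (w2,w3).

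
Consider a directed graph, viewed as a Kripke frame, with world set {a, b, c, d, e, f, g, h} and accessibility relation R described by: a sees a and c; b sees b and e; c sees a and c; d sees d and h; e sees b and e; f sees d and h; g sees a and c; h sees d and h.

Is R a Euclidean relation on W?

Yes

Euclidean: yes — any two successors of a common world are R-related.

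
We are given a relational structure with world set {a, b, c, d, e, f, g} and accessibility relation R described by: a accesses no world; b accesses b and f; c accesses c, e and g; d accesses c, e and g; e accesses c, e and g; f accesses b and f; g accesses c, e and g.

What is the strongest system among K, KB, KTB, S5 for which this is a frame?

Symmetric (axiom B): no — d R c but not c R d.
Reflexive (axiom T): no — a is not related to itself.
Euclidean (axiom 5): yes — any two successors of a common world are R-related.
So F validates K; KB would additionally require R to be symmetric. The strongest is K.

K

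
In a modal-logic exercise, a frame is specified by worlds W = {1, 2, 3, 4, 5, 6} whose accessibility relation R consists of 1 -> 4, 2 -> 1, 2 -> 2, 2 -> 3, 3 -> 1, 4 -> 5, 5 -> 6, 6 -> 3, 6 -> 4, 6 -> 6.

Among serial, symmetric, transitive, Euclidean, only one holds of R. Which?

serial

Serial: yes — every world has a successor (e.g. 1 R 4).
Symmetric: no — 1 R 4 but not 4 R 1.
Transitive: no — 1 R 4 and 4 R 5, but not 1 R 5.
Euclidean: no — 2 R 1 and 2 R 3, but not 1 R 3.
Only serial holds.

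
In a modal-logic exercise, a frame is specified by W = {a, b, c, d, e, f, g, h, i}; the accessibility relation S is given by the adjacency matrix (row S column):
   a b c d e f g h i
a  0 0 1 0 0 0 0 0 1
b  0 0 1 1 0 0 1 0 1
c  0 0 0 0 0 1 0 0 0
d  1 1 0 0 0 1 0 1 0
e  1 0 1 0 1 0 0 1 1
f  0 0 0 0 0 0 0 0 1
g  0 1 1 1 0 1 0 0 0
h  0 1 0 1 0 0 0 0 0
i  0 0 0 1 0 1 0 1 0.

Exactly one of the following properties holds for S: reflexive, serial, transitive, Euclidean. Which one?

Reflexive: no — a is not related to itself.
Serial: yes — every world has a successor (e.g. a S c).
Transitive: no — a S c and c S f, but not a S f.
Euclidean: no — a S c and a S i, but not c S i.
Only serial holds.

serial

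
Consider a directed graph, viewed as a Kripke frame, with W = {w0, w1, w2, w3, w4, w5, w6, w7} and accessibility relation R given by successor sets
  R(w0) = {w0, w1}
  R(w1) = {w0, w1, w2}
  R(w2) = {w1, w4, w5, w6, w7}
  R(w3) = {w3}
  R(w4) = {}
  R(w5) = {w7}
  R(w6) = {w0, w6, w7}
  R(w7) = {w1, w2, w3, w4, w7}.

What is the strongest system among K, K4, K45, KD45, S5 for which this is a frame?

K

Transitive (axiom 4): no — w0 R w1 and w1 R w2, but not w0 R w2.
Euclidean (axiom 5): no — w1 R w0 and w1 R w2, but not w0 R w2.
Serial (axiom D): no — w4 has no R-successor.
Reflexive (axiom T): no — w2 is not related to itself.
So F validates K; K4 would additionally require R to be transitive. The strongest is K.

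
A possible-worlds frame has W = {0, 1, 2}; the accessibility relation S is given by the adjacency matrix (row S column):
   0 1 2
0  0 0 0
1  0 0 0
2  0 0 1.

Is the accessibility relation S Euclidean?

Euclidean: yes — any two successors of a common world are S-related.

Yes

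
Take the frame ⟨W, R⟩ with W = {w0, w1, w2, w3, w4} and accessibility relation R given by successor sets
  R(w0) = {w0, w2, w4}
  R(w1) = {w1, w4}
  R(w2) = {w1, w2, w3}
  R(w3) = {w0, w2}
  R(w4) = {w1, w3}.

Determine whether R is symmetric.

No

Symmetric: no — w0 R w2 but not w2 R w0.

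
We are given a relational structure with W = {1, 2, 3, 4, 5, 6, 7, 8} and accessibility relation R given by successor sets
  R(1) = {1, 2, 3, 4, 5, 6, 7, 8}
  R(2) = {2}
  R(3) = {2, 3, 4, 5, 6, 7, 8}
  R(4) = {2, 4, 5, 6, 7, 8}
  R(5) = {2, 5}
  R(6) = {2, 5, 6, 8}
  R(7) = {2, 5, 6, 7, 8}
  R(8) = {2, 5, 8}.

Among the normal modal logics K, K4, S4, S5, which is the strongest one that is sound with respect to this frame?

S4

Transitive (axiom 4): yes — every two-step R-path is closed by a direct edge.
Reflexive (axiom T): yes — every world is R-related to itself.
Euclidean (axiom 5): no — 1 R 2 and 1 R 3, but not 2 R 3.
So F validates K, K4, S4; S5 would additionally require R to be Euclidean. The strongest is S4.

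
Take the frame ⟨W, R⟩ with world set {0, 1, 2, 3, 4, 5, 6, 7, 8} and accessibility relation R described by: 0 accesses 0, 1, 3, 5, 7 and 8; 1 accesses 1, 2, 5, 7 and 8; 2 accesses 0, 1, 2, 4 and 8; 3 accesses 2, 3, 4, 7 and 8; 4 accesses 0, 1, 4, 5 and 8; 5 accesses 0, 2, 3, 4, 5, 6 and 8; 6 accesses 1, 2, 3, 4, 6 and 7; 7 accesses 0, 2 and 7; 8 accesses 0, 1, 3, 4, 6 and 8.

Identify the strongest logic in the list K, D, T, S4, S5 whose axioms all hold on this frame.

T

Serial (axiom D): yes — every world has a successor (e.g. 0 R 0).
Reflexive (axiom T): yes — every world is R-related to itself.
Transitive (axiom 4): no — 0 R 1 and 1 R 2, but not 0 R 2.
Euclidean (axiom 5): no — 0 R 1 and 0 R 3, but not 1 R 3.
So F validates K, D, T; S4 would additionally require R to be transitive. The strongest is T.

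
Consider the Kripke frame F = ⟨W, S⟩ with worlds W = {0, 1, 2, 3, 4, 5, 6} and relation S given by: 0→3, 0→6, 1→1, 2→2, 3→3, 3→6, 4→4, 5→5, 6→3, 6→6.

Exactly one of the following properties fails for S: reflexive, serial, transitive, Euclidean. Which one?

Reflexive: no — 0 is not related to itself.
Serial: yes — every world has a successor (e.g. 0 S 3).
Transitive: yes — every two-step S-path is closed by a direct edge.
Euclidean: yes — any two successors of a common world are S-related.
Only reflexive fails.

reflexive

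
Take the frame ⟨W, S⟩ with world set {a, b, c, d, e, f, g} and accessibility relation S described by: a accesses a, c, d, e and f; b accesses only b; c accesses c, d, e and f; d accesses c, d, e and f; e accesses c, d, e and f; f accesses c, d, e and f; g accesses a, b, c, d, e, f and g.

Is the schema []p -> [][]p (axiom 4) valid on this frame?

Axiom 4 corresponds to the accessibility relation being transitive.
Transitive: yes — every two-step S-path is closed by a direct edge.

Yes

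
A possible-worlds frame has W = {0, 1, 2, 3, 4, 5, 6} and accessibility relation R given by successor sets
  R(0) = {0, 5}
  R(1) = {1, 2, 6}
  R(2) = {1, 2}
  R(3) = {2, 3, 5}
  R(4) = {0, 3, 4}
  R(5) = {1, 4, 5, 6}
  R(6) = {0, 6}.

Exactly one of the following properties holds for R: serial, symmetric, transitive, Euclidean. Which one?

Serial: yes — every world has a successor (e.g. 0 R 0).
Symmetric: no — 0 R 5 but not 5 R 0.
Transitive: no — 0 R 5 and 5 R 1, but not 0 R 1.
Euclidean: no — 1 R 2 and 1 R 6, but not 2 R 6.
Only serial holds.

serial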